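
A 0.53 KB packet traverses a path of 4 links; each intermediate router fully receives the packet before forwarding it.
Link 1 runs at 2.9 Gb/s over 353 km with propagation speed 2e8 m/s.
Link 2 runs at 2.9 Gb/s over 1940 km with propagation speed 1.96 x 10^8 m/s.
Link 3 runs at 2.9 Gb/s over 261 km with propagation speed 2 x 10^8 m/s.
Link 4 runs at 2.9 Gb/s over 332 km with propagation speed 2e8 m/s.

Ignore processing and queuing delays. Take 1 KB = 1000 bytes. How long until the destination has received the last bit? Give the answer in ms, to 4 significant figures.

L = 4240 bits.
Transmission delay per hop = L/R = 4240/2900000000 = 0.00146207 ms; 4 hops → 0.00584828 ms.
Propagation delays (d/s per hop): 1.765, 9.89796, 1.305, 1.66 ms; sum = 14.628 ms.
End-to-end = 14.63 ms.

14.63 ms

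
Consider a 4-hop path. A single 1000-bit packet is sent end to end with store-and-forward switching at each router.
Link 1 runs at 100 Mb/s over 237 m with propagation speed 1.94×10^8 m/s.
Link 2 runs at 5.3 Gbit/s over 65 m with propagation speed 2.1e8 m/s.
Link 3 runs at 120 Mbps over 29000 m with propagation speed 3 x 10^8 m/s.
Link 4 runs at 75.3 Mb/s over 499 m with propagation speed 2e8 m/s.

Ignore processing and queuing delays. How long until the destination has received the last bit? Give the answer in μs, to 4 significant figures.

Transmission delays (L/R per hop): 10, 0.188679, 8.33333, 13.2802 μs; sum = 31.8022 μs.
Propagation delays (d/s per hop): 1.22165, 0.309524, 96.6667, 2.495 μs; sum = 100.693 μs.
End-to-end = 132.5 μs.

132.5 μs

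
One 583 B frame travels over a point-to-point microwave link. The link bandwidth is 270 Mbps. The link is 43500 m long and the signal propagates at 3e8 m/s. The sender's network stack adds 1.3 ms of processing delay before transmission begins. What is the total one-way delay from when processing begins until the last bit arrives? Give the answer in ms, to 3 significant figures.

L = 583 × 8 = 4664 bits.
Transmission delay = L/R = 4664 / 270000000 = 0.0172741 ms.
Propagation delay = d/s = 43500 m / 300000000 m/s = 0.145 ms.
Plus processing delay 1.3 ms = 1.3 ms.
Total = 1.46 ms.

1.46 ms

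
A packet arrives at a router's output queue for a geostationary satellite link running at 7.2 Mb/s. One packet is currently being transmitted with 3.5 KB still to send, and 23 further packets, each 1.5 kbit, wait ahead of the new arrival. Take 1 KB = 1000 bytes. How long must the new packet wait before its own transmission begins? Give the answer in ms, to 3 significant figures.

Each queued packet: L/R = 1500/7200000 = 0.208333 ms.
23 queued → 4.79167 ms.
Plus remaining 28000 bits of current packet: 3.88889 ms.
Queuing delay = 8.68 ms.

8.68 ms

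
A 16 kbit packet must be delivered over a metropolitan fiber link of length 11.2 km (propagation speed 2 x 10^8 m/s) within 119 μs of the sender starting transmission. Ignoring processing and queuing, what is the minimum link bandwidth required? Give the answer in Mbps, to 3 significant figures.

254 Mbps

Propagation delay = 11200 / 200000000 = 56 μs.
Transmission budget = 119 − 56 = 63 μs.
R ≥ L / t_tx = 16000 bits / 6.3e-05 s = 254 Mbps.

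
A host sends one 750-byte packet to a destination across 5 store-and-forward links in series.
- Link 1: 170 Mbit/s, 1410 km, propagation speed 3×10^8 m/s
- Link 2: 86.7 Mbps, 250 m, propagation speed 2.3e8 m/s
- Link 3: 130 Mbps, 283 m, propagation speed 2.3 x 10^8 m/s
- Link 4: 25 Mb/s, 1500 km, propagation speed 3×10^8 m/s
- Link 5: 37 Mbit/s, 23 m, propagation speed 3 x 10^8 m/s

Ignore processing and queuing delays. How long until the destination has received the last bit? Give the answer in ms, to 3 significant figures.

10.3 ms

L = 750 × 8 = 6000 bits.
Transmission delays (L/R per hop): 0.0352941, 0.0692042, 0.0461538, 0.24, 0.162162 ms; sum = 0.552814 ms.
Propagation delays (d/s per hop): 4.7, 0.00108696, 0.00123043, 5, 7.66667e-05 ms; sum = 9.70239 ms.
End-to-end = 10.3 ms.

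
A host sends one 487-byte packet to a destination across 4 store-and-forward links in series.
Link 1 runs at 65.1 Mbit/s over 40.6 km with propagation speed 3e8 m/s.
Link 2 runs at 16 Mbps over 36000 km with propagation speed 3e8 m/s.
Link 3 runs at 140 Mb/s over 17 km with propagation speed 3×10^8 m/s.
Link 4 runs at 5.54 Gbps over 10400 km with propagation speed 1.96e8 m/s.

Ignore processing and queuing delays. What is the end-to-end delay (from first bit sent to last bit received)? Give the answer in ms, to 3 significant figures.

L = 487 × 8 = 3896 bits.
Transmission delays (L/R per hop): 0.0598464, 0.2435, 0.0278286, 0.000703249 ms; sum = 0.331878 ms.
Propagation delays (d/s per hop): 0.135333, 120, 0.0566667, 53.0612 ms; sum = 173.253 ms.
End-to-end = 174 ms.

174 ms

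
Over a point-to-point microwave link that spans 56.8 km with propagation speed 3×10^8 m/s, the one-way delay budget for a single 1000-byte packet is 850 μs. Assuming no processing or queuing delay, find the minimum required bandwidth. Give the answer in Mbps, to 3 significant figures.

L = 8000 bits.
Propagation delay = 56800 / 300000000 = 189.333 μs.
Transmission budget = 850 − 189.333 = 660.667 μs.
R ≥ L / t_tx = 8000 bits / 0.000660667 s = 12.1 Mbps.

12.1 Mbps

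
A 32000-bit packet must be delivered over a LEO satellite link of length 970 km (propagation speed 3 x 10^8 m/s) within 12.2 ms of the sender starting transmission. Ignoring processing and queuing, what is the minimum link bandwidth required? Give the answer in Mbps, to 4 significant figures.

3.569 Mbps

Propagation delay = 970000 / 300000000 = 3.23333 ms.
Transmission budget = 12.2 − 3.23333 = 8.96667 ms.
R ≥ L / t_tx = 32000 bits / 0.00896667 s = 3.569 Mbps.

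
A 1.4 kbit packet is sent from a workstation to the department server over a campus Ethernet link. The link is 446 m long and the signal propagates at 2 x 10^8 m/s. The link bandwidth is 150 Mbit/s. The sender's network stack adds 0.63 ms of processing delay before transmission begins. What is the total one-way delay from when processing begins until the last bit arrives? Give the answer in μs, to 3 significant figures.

L = 1400 bits.
Transmission delay = L/R = 1400 / 150000000 = 9.33333 μs.
Propagation delay = d/s = 446 m / 200000000 m/s = 2.23 μs.
Plus processing delay 0.63 ms = 630 μs.
Total = 642 μs.

642 μs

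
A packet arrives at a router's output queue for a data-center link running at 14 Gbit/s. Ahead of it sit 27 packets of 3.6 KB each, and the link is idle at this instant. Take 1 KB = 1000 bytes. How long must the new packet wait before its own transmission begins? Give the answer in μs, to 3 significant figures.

Each queued packet: L/R = 28800/14000000000 = 2.05714 μs.
27 queued → 55.5429 μs.
Queuing delay = 55.5 μs.

55.5 μs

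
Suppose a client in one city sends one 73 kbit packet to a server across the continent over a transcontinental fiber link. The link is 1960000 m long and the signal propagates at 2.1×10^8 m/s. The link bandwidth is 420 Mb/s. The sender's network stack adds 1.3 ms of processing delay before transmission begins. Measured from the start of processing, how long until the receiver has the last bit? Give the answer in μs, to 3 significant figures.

L = 73000 bits.
Transmission delay = L/R = 73000 / 420000000 = 173.81 μs.
Propagation delay = d/s = 1960000 m / 210000000 m/s = 9333.33 μs.
Plus processing delay 1.3 ms = 1300 μs.
Total = 10800 μs.

10800 μs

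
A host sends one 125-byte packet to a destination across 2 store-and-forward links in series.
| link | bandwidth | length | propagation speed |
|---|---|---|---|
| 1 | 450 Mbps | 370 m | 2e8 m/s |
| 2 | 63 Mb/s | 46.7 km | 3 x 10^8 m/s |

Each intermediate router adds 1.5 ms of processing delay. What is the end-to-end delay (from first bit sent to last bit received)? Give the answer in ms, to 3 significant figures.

L = 125 × 8 = 1000 bits.
Transmission delays (L/R per hop): 0.00222222, 0.015873 ms; sum = 0.0180952 ms.
Propagation delays (d/s per hop): 0.00185, 0.155667 ms; sum = 0.157517 ms.
Processing at 1 router(s): 1 × 1.5 ms = 1.5 ms.
End-to-end = 1.68 ms.

1.68 ms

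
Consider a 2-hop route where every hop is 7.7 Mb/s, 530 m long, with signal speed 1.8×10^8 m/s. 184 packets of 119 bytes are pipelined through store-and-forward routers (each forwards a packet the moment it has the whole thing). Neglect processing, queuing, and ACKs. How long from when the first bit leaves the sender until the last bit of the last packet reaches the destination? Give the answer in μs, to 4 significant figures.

22880 μs

Per-hop transmission t_tx = L/R = 952/7700000 = 123.636 μs.
Per-hop propagation t_prop = 530/180000000 = 2.94444 μs.
Pipeline fill: first packet needs 2·t_tx to clear all hops; remaining 183 packets each add one t_tx.
Total = (2+184-1)·t_tx + 2·t_prop = 185·123.636 + 2·2.94444 = 22880 μs.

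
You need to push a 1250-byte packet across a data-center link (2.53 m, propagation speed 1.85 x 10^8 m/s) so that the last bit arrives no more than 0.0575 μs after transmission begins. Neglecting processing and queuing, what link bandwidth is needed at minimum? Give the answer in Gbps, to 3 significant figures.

228 Gbps

L = 10000 bits.
Propagation delay = 2.53 / 185000000 = 0.0136757 μs.
Transmission budget = 0.0575 − 0.0136757 = 0.0438243 μs.
R ≥ L / t_tx = 10000 bits / 4.38243e-08 s = 228 Gbps.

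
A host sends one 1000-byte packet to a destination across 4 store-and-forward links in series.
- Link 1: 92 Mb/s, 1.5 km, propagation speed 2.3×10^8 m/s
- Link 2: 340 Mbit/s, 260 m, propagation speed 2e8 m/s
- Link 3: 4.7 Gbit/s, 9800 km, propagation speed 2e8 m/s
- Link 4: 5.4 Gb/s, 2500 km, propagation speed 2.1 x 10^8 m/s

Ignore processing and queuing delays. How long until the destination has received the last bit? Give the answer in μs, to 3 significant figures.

L = 1000 × 8 = 8000 bits.
Transmission delays (L/R per hop): 86.9565, 23.5294, 1.70213, 1.48148 μs; sum = 113.67 μs.
Propagation delays (d/s per hop): 6.52174, 1.3, 49000, 11904.8 μs; sum = 60912.6 μs.
End-to-end = 61000 μs.

61000 μs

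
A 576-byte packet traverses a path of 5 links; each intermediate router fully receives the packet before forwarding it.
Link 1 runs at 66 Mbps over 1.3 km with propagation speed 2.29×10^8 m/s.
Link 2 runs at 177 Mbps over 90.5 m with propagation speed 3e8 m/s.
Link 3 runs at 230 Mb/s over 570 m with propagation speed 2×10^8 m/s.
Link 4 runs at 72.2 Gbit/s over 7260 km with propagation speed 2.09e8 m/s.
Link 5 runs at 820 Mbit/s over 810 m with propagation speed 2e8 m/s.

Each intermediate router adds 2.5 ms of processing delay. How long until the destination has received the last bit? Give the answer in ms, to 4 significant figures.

L = 576 × 8 = 4608 bits.
Transmission delays (L/R per hop): 0.0698182, 0.0260339, 0.0200348, 6.38227e-05, 0.00561951 ms; sum = 0.12157 ms.
Propagation delays (d/s per hop): 0.00567686, 0.000301667, 0.00285, 34.7368, 0.00405 ms; sum = 34.7497 ms.
Processing at 4 router(s): 4 × 2.5 ms = 10 ms.
End-to-end = 44.87 ms.

44.87 ms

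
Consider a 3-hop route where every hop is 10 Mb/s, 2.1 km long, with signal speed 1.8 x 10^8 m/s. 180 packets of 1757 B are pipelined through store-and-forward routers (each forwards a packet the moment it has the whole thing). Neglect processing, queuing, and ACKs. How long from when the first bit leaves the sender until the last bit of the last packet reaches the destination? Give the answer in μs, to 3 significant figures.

256000 μs

Per-hop transmission t_tx = L/R = 14056/10000000 = 1405.6 μs.
Per-hop propagation t_prop = 2100/180000000 = 11.6667 μs.
Pipeline fill: first packet needs 3·t_tx to clear all hops; remaining 179 packets each add one t_tx.
Total = (3+180-1)·t_tx + 3·t_prop = 182·1405.6 + 3·11.6667 = 256000 μs.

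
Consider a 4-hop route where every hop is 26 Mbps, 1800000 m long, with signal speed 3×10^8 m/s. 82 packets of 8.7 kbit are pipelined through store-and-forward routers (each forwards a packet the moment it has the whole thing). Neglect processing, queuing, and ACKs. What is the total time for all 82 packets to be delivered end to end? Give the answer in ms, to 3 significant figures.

52.4 ms

Per-hop transmission t_tx = L/R = 8700/26000000 = 0.334615 ms.
Per-hop propagation t_prop = 1800000/300000000 = 6 ms.
Pipeline fill: first packet needs 4·t_tx to clear all hops; remaining 81 packets each add one t_tx.
Total = (4+82-1)·t_tx + 4·t_prop = 85·0.334615 + 4·6 = 52.4 ms.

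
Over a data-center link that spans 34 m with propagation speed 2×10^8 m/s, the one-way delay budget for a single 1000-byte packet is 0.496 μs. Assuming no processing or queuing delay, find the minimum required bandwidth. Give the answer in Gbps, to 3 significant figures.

24.5 Gbps

L = 8000 bits.
Propagation delay = 34 / 200000000 = 0.17 μs.
Transmission budget = 0.496 − 0.17 = 0.326 μs.
R ≥ L / t_tx = 8000 bits / 3.26e-07 s = 24.5 Gbps.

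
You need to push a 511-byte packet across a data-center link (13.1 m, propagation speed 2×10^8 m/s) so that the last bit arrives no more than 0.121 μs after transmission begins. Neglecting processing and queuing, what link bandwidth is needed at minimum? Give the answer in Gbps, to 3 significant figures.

L = 4088 bits.
Propagation delay = 13.1 / 200000000 = 0.0655 μs.
Transmission budget = 0.121 − 0.0655 = 0.0555 μs.
R ≥ L / t_tx = 4088 bits / 5.55e-08 s = 73.7 Gbps.

73.7 Gbps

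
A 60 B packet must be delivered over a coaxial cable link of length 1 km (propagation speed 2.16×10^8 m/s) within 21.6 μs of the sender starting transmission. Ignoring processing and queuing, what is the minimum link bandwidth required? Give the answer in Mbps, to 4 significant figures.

28.28 Mbps

L = 480 bits.
Propagation delay = 1000 / 216000000 = 4.62963 μs.
Transmission budget = 21.6 − 4.62963 = 16.9704 μs.
R ≥ L / t_tx = 480 bits / 1.69704e-05 s = 28.28 Mbps.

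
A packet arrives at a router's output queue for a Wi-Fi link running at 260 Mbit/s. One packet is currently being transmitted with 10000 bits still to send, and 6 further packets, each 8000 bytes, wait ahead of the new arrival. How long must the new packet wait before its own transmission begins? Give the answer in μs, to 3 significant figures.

1520 μs

Each queued packet: L/R = 64000/260000000 = 246.154 μs.
6 queued → 1476.92 μs.
Plus remaining 10000 bits of current packet: 38.4615 μs.
Queuing delay = 1520 μs.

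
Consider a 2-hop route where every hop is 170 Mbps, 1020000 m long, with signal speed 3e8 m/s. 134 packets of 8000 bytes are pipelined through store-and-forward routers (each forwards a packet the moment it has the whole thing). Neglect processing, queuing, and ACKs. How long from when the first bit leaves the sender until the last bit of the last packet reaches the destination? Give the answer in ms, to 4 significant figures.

Per-hop transmission t_tx = L/R = 64000/170000000 = 0.376471 ms.
Per-hop propagation t_prop = 1020000/300000000 = 3.4 ms.
Pipeline fill: first packet needs 2·t_tx to clear all hops; remaining 133 packets each add one t_tx.
Total = (2+134-1)·t_tx + 2·t_prop = 135·0.376471 + 2·3.4 = 57.62 ms.

57.62 ms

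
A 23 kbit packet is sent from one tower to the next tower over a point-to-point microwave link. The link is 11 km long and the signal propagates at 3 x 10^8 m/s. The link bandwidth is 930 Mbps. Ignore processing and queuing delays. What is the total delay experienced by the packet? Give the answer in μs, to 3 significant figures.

61.4 μs

L = 23000 bits.
Transmission delay = L/R = 23000 / 930000000 = 24.7312 μs.
Propagation delay = d/s = 11000 m / 300000000 m/s = 36.6667 μs.
Total = 61.4 μs.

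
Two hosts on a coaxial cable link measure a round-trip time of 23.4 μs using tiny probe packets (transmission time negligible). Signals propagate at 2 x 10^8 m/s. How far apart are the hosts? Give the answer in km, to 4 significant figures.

2.340 km

One-way propagation = RTT/2 = 11.7 μs.
d = s × t = 200000000 × 1.17e-05 = 2.340 km.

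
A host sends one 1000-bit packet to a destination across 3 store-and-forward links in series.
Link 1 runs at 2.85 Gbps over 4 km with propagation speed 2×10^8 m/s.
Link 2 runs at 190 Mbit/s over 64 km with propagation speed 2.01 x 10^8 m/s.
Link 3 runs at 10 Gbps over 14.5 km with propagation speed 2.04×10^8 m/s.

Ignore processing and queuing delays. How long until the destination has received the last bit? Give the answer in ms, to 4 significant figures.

Transmission delays (L/R per hop): 0.000350877, 0.00526316, 0.0001 ms; sum = 0.00571404 ms.
Propagation delays (d/s per hop): 0.02, 0.318408, 0.0710784 ms; sum = 0.409486 ms.
End-to-end = 0.4152 ms.

0.4152 ms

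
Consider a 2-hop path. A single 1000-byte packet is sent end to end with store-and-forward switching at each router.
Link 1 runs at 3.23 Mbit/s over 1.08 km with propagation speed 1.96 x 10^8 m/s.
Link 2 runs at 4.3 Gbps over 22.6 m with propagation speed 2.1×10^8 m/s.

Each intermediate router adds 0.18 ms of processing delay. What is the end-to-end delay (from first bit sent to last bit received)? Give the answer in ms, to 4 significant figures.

2.664 ms

L = 1000 × 8 = 8000 bits.
Transmission delays (L/R per hop): 2.47678, 0.00186047 ms; sum = 2.47864 ms.
Propagation delays (d/s per hop): 0.0055102, 0.000107619 ms; sum = 0.00561782 ms.
Processing at 1 router(s): 1 × 0.18 ms = 0.18 ms.
End-to-end = 2.664 ms.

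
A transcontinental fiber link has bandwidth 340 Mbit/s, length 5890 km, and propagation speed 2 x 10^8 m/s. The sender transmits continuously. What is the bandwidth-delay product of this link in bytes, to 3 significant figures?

Propagation delay = 5890000 / 200000000 = 0.02945 s.
BDP = R × t_prop = 340000000 × 0.02945 = 10013000 bits.
In bytes: 10013000/8 = 1250000 bytes.

1250000 bytes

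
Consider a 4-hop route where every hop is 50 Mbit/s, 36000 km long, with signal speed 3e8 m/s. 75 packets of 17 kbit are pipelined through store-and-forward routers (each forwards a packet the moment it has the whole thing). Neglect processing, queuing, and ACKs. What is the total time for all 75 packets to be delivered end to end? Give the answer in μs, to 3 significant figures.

Per-hop transmission t_tx = L/R = 17000/50000000 = 340 μs.
Per-hop propagation t_prop = 36000000/300000000 = 120000 μs.
Pipeline fill: first packet needs 4·t_tx to clear all hops; remaining 74 packets each add one t_tx.
Total = (4+75-1)·t_tx + 4·t_prop = 78·340 + 4·120000 = 507000 μs.

507000 μs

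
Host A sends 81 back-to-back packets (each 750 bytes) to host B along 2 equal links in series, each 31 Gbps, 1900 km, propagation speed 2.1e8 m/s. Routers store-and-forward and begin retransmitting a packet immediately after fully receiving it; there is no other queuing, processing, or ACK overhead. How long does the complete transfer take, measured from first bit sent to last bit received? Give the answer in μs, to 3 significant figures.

18100 μs

Per-hop transmission t_tx = L/R = 6000/31000000000 = 0.193548 μs.
Per-hop propagation t_prop = 1900000/210000000 = 9047.62 μs.
Pipeline fill: first packet needs 2·t_tx to clear all hops; remaining 80 packets each add one t_tx.
Total = (2+81-1)·t_tx + 2·t_prop = 82·0.193548 + 2·9047.62 = 18100 μs.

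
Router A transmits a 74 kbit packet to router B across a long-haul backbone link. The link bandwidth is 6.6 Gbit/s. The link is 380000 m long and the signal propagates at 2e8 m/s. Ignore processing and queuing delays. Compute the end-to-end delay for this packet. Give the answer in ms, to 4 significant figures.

L = 74000 bits.
Transmission delay = L/R = 74000 / 6600000000 = 0.0112121 ms.
Propagation delay = d/s = 380000 m / 200000000 m/s = 1.9 ms.
Total = 1.911 ms.

1.911 ms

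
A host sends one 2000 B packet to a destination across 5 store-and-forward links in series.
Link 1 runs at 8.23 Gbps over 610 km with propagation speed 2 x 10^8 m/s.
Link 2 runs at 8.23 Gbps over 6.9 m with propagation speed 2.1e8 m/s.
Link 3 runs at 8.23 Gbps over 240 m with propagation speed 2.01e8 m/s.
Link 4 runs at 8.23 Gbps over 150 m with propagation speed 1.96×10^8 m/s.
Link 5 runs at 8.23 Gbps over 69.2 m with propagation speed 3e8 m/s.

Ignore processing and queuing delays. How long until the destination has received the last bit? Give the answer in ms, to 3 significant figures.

L = 2000 × 8 = 16000 bits.
Transmission delay per hop = L/R = 16000/8230000000 = 0.00194411 ms; 5 hops → 0.00972053 ms.
Propagation delays (d/s per hop): 3.05, 3.28571e-05, 0.00119403, 0.000765306, 0.000230667 ms; sum = 3.05222 ms.
End-to-end = 3.06 ms.

3.06 ms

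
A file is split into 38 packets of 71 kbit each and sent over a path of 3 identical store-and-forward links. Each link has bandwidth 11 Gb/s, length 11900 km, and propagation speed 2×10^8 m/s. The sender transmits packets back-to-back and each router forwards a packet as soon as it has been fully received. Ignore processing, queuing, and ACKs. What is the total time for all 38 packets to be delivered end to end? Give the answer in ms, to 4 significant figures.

Per-hop transmission t_tx = L/R = 71000/11000000000 = 0.00645455 ms.
Per-hop propagation t_prop = 11900000/200000000 = 59.5 ms.
Pipeline fill: first packet needs 3·t_tx to clear all hops; remaining 37 packets each add one t_tx.
Total = (3+38-1)·t_tx + 3·t_prop = 40·0.00645455 + 3·59.5 = 178.8 ms.

178.8 ms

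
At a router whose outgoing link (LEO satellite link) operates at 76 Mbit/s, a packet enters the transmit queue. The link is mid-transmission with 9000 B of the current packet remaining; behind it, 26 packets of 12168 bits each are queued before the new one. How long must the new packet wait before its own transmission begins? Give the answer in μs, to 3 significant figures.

5110 μs

Each queued packet: L/R = 12168/76000000 = 160.105 μs.
26 queued → 4162.74 μs.
Plus remaining 72000 bits of current packet: 947.368 μs.
Queuing delay = 5110 μs.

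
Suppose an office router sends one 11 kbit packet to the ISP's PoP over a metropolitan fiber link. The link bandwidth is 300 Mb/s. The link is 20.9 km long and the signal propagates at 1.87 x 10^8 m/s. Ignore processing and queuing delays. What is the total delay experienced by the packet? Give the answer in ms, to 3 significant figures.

0.148 ms

L = 11000 bits.
Transmission delay = L/R = 11000 / 300000000 = 0.0366667 ms.
Propagation delay = d/s = 20900 m / 187000000 m/s = 0.111765 ms.
Total = 0.148 ms.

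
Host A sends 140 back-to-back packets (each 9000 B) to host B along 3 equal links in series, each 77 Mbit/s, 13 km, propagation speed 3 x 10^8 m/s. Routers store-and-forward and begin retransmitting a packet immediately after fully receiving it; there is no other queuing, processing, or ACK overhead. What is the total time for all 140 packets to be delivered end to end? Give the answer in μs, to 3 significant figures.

133000 μs

Per-hop transmission t_tx = L/R = 72000/77000000 = 935.065 μs.
Per-hop propagation t_prop = 13000/300000000 = 43.3333 μs.
Pipeline fill: first packet needs 3·t_tx to clear all hops; remaining 139 packets each add one t_tx.
Total = (3+140-1)·t_tx + 3·t_prop = 142·935.065 + 3·43.3333 = 133000 μs.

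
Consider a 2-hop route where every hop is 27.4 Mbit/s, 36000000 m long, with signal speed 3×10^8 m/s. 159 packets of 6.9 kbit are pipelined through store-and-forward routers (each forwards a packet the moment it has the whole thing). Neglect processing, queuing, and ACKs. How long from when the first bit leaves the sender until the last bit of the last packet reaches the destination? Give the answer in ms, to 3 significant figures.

Per-hop transmission t_tx = L/R = 6900/27400000 = 0.251825 ms.
Per-hop propagation t_prop = 36000000/300000000 = 120 ms.
Pipeline fill: first packet needs 2·t_tx to clear all hops; remaining 158 packets each add one t_tx.
Total = (2+159-1)·t_tx + 2·t_prop = 160·0.251825 + 2·120 = 280 ms.

280 ms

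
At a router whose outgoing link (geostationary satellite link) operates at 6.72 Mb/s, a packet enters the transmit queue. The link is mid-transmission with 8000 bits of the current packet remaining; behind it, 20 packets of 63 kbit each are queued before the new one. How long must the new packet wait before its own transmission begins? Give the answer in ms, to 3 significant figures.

189 ms

Each queued packet: L/R = 63000/6720000 = 9.375 ms.
20 queued → 187.5 ms.
Plus remaining 8000 bits of current packet: 1.19048 ms.
Queuing delay = 189 ms.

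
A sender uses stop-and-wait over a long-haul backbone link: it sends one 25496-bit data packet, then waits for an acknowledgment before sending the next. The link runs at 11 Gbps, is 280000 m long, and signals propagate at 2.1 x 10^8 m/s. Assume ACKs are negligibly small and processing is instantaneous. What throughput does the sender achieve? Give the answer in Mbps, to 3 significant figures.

t_tx = L/R = 25496/11000000000 = 2.31782e-06 s.
t_prop = 280000/210000000 = 0.00133333 s; RTT = 0.00266667 s.
Cycle = t_tx + RTT = 0.00266898 s.
Throughput = L / cycle = 25496 / 0.00266898 = 9.55 Mbps.

9.55 Mbps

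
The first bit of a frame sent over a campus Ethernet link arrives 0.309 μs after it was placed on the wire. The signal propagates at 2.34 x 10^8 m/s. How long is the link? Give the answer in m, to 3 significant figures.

72.3 m

d = s × t_prop = 234000000 × 3.09e-07 = 72.3 m.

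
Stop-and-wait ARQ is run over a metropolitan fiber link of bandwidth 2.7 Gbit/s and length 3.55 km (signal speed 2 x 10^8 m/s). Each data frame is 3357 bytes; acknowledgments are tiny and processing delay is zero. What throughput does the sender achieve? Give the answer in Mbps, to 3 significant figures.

t_tx = L/R = 26856/2700000000 = 9.94667e-06 s.
t_prop = 3550/200000000 = 1.775e-05 s; RTT = 3.55e-05 s.
Cycle = t_tx + RTT = 4.54467e-05 s.
Throughput = L / cycle = 26856 / 4.54467e-05 = 591 Mbps.

591 Mbps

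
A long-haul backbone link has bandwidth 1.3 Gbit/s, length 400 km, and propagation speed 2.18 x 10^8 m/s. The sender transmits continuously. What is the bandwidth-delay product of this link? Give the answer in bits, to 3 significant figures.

Propagation delay = 400000 / 2.18e+08 = 0.00183486 s.
BDP = R × t_prop = 1300000000 × 0.00183486 = 2385320 bits.

2390000 bits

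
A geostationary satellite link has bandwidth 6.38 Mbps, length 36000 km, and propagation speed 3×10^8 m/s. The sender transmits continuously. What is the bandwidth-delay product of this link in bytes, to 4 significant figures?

95700 bytes

Propagation delay = 36000000 / 300000000 = 0.12 s.
BDP = R × t_prop = 6380000 × 0.12 = 765600 bits.
In bytes: 765600/8 = 95700 bytes.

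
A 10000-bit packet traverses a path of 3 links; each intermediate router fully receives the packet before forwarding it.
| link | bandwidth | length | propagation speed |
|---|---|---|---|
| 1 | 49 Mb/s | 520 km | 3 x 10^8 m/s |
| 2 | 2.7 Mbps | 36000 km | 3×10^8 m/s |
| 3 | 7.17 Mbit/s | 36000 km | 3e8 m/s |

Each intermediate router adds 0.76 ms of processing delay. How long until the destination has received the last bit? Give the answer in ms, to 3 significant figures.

249 ms

Transmission delays (L/R per hop): 0.204082, 3.7037, 1.3947 ms; sum = 5.30249 ms.
Propagation delays (d/s per hop): 1.73333, 120, 120 ms; sum = 241.733 ms.
Processing at 2 router(s): 2 × 0.76 ms = 1.52 ms.
End-to-end = 249 ms.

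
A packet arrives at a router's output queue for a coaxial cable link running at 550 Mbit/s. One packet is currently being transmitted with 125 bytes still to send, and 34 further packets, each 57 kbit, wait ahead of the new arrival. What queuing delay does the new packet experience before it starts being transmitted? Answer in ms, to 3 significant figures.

3.53 ms

Each queued packet: L/R = 57000/550000000 = 0.103636 ms.
34 queued → 3.52364 ms.
Plus remaining 1000 bits of current packet: 0.00181818 ms.
Queuing delay = 3.53 ms.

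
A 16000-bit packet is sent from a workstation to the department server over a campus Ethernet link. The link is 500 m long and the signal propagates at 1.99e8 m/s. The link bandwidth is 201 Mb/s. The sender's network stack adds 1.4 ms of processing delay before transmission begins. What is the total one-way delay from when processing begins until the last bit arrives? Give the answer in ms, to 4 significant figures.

Transmission delay = L/R = 16000 / 201000000 = 0.079602 ms.
Propagation delay = d/s = 500 m / 199000000 m/s = 0.00251256 ms.
Plus processing delay 1.4 ms = 1.4 ms.
Total = 1.482 ms.

1.482 ms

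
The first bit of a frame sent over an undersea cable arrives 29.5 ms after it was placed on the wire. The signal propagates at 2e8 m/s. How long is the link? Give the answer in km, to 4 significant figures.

5900 km

d = s × t_prop = 200000000 × 0.0295 = 5900 km.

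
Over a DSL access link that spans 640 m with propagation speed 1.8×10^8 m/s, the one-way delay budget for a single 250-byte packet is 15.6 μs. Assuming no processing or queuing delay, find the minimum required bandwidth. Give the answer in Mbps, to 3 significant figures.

L = 2000 bits.
Propagation delay = 640 / 180000000 = 3.55556 μs.
Transmission budget = 15.6 − 3.55556 = 12.0444 μs.
R ≥ L / t_tx = 2000 bits / 1.20444e-05 s = 166 Mbps.

166 Mbps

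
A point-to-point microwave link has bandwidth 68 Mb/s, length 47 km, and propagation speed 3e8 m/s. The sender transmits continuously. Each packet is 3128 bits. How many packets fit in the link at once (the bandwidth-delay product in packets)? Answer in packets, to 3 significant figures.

3.41 packets

Propagation delay = 47000 / 300000000 = 0.000156667 s.
BDP = R × t_prop = 68000000 × 0.000156667 = 10653.3 bits.
In packets of 3128 bits: 3.41 packets.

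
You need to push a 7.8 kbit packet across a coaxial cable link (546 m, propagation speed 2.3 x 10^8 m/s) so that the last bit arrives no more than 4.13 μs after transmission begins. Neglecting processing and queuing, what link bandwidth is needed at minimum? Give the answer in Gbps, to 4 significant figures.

Propagation delay = 546 / 2.3e+08 = 2.37391 μs.
Transmission budget = 4.13 − 2.37391 = 1.75609 μs.
R ≥ L / t_tx = 7800 bits / 1.75609e-06 s = 4.442 Gbps.

4.442 Gbps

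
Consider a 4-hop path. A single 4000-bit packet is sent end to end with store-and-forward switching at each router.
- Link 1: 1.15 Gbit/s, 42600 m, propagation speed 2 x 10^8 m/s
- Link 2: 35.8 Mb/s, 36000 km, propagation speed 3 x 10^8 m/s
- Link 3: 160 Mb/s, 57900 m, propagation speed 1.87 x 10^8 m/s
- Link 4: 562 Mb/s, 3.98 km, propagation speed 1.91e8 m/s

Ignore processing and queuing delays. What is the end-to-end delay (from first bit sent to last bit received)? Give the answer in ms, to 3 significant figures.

121 ms

Transmission delays (L/R per hop): 0.00347826, 0.111732, 0.025, 0.00711744 ms; sum = 0.147328 ms.
Propagation delays (d/s per hop): 0.213, 120, 0.309626, 0.0208377 ms; sum = 120.543 ms.
End-to-end = 121 ms.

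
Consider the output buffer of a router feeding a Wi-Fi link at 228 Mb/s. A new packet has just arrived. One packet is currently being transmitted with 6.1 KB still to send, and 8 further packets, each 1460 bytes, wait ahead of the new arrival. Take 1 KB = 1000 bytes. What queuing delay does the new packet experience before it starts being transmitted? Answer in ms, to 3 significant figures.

0.624 ms

Each queued packet: L/R = 11680/228000000 = 0.0512281 ms.
8 queued → 0.409825 ms.
Plus remaining 48800 bits of current packet: 0.214035 ms.
Queuing delay = 0.624 ms.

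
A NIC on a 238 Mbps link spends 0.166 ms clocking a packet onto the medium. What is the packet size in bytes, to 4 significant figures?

L = R × t_tx = 238000000 b/s × 0.000166 s = 39508 bits.
In bytes: 39508 / 8 = 4939 bytes.

4939 bytes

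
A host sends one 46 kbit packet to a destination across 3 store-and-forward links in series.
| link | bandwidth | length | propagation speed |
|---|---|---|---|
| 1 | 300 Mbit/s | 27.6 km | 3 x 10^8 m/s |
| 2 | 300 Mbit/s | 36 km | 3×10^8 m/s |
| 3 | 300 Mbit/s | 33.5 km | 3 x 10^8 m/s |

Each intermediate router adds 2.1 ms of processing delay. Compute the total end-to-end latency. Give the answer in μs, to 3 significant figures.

4980 μs

L = 46000 bits.
Transmission delay per hop = L/R = 46000/300000000 = 153.333 μs; 3 hops → 460 μs.
Propagation delays (d/s per hop): 92, 120, 111.667 μs; sum = 323.667 μs.
Processing at 2 router(s): 2 × 2.1 ms = 4200 μs.
End-to-end = 4980 μs.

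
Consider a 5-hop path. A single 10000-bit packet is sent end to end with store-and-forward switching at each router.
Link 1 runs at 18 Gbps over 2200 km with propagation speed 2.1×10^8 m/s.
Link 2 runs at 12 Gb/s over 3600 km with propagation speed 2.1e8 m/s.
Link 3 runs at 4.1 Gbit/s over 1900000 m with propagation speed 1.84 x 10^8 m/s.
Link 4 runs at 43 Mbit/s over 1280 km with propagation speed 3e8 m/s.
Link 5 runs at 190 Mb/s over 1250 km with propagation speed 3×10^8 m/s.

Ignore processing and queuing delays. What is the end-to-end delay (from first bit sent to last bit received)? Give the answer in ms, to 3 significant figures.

46.7 ms

Transmission delays (L/R per hop): 0.000555556, 0.000833333, 0.00243902, 0.232558, 0.0526316 ms; sum = 0.289018 ms.
Propagation delays (d/s per hop): 10.4762, 17.1429, 10.3261, 4.26667, 4.16667 ms; sum = 46.3785 ms.
End-to-end = 46.7 ms.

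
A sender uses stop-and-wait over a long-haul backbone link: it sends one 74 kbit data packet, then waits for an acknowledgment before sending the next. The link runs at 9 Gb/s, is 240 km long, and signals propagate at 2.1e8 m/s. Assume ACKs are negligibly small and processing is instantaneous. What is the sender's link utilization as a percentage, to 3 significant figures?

t_tx = L/R = 74000/9000000000 = 8.22222e-06 s.
t_prop = 240000/210000000 = 0.00114286 s; RTT = 0.00228571 s.
Cycle = t_tx + RTT = 0.00229394 s.
Utilization = t_tx / cycle = 8.22222e-06/0.00229394 = 0.358 %.

0.358 %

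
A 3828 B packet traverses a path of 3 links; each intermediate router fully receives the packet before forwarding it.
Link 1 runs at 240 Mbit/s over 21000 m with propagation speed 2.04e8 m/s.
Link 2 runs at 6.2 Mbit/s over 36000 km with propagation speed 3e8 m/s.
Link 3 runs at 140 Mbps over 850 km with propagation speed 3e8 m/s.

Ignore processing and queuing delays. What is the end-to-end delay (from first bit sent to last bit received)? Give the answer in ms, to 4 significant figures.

128.2 ms

L = 3828 × 8 = 30624 bits.
Transmission delays (L/R per hop): 0.1276, 4.93935, 0.218743 ms; sum = 5.2857 ms.
Propagation delays (d/s per hop): 0.102941, 120, 2.83333 ms; sum = 122.936 ms.
End-to-end = 128.2 ms.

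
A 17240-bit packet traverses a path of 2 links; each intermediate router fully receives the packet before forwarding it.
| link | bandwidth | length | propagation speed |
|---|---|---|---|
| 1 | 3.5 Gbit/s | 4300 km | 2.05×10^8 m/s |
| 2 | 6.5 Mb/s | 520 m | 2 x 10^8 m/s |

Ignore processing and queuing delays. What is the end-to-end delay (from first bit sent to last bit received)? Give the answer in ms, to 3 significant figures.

Transmission delays (L/R per hop): 0.00492571, 2.65231 ms; sum = 2.65723 ms.
Propagation delays (d/s per hop): 20.9756, 0.0026 ms; sum = 20.9782 ms.
End-to-end = 23.6 ms.

23.6 ms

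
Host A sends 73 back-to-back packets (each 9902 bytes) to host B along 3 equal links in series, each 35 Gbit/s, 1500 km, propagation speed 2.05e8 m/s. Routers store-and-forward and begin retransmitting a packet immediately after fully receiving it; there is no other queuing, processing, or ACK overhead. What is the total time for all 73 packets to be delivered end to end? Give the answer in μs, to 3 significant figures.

Per-hop transmission t_tx = L/R = 79216/35000000000 = 2.26331 μs.
Per-hop propagation t_prop = 1500000/2.05e+08 = 7317.07 μs.
Pipeline fill: first packet needs 3·t_tx to clear all hops; remaining 72 packets each add one t_tx.
Total = (3+73-1)·t_tx + 3·t_prop = 75·2.26331 + 3·7317.07 = 22100 μs.

22100 μs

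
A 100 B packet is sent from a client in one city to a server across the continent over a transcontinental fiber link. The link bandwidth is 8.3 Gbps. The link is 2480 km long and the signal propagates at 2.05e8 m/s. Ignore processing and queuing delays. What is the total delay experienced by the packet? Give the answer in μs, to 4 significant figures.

12100 μs

L = 100 × 8 = 800 bits.
Transmission delay = L/R = 800 / 8.3e+09 = 0.0963855 μs.
Propagation delay = d/s = 2480000 m / 2.05e+08 m/s = 12097.6 μs.
Total = 12100 μs.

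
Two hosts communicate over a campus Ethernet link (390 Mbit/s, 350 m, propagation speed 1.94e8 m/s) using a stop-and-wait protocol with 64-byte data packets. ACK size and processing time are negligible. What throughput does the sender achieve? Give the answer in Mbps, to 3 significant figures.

t_tx = L/R = 512/390000000 = 1.31282e-06 s.
t_prop = 350/194000000 = 1.80412e-06 s; RTT = 3.60825e-06 s.
Cycle = t_tx + RTT = 4.92107e-06 s.
Throughput = L / cycle = 512 / 4.92107e-06 = 104 Mbps.

104 Mbps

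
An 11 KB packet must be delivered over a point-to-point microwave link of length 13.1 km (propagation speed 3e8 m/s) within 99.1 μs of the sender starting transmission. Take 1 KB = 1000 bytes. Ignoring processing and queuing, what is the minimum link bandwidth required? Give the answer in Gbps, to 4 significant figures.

1.587 Gbps

L = 88000 bits.
Propagation delay = 13100 / 300000000 = 43.6667 μs.
Transmission budget = 99.1 − 43.6667 = 55.4333 μs.
R ≥ L / t_tx = 88000 bits / 5.54333e-05 s = 1.587 Gbps.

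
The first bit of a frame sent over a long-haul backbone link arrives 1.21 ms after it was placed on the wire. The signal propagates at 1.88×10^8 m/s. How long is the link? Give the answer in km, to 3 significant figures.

d = s × t_prop = 188000000 × 0.00121 = 227 km.

227 km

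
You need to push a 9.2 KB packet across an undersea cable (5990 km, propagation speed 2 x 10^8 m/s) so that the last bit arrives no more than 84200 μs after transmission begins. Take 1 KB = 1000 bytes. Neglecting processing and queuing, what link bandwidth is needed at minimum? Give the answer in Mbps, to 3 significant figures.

1.36 Mbps

L = 73600 bits.
Propagation delay = 5990000 / 200000000 = 29950 μs.
Transmission budget = 84200 − 29950 = 54250 μs.
R ≥ L / t_tx = 73600 bits / 0.05425 s = 1.36 Mbps.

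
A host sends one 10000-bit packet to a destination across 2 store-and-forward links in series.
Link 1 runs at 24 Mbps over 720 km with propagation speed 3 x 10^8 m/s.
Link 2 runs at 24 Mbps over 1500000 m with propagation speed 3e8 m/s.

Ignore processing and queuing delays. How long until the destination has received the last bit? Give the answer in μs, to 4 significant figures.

8233 μs

Transmission delay per hop = L/R = 10000/24000000 = 416.667 μs; 2 hops → 833.333 μs.
Propagation delays (d/s per hop): 2400, 5000 μs; sum = 7400 μs.
End-to-end = 8233 μs.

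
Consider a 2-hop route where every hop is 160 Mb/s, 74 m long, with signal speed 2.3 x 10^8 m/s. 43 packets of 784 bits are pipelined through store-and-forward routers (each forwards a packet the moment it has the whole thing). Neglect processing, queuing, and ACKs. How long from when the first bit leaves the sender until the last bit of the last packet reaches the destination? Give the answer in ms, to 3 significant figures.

Per-hop transmission t_tx = L/R = 784/160000000 = 0.0049 ms.
Per-hop propagation t_prop = 74/2.3e+08 = 0.000321739 ms.
Pipeline fill: first packet needs 2·t_tx to clear all hops; remaining 42 packets each add one t_tx.
Total = (2+43-1)·t_tx + 2·t_prop = 44·0.0049 + 2·0.000321739 = 0.216 ms.

0.216 ms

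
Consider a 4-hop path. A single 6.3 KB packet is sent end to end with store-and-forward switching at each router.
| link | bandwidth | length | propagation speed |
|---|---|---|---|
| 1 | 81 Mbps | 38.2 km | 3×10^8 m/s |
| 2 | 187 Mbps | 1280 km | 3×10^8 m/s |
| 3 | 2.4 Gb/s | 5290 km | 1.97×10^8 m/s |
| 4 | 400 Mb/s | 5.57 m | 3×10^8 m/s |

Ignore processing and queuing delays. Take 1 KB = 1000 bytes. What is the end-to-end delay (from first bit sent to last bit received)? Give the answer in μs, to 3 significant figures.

32300 μs

L = 50400 bits.
Transmission delays (L/R per hop): 622.222, 269.519, 21, 126 μs; sum = 1038.74 μs.
Propagation delays (d/s per hop): 127.333, 4266.67, 26852.8, 0.0185667 μs; sum = 31246.8 μs.
End-to-end = 32300 μs.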